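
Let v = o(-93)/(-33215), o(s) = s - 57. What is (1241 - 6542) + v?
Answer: -35214513/6643 ≈ -5301.0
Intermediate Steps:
o(s) = -57 + s
v = 30/6643 (v = (-57 - 93)/(-33215) = -150*(-1/33215) = 30/6643 ≈ 0.0045160)
(1241 - 6542) + v = (1241 - 6542) + 30/6643 = -5301 + 30/6643 = -35214513/6643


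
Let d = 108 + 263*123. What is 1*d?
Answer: 32457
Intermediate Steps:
d = 32457 (d = 108 + 32349 = 32457)
1*d = 1*32457 = 32457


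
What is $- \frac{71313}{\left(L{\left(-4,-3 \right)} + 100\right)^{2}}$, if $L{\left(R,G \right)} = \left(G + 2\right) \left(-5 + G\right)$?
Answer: $- \frac{23771}{3888} \approx -6.1139$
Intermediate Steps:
$L{\left(R,G \right)} = \left(-5 + G\right) \left(2 + G\right)$ ($L{\left(R,G \right)} = \left(2 + G\right) \left(-5 + G\right) = \left(-5 + G\right) \left(2 + G\right)$)
$- \frac{71313}{\left(L{\left(-4,-3 \right)} + 100\right)^{2}} = - \frac{71313}{\left(\left(-10 + \left(-3\right)^{2} - -9\right) + 100\right)^{2}} = - \frac{71313}{\left(\left(-10 + 9 + 9\right) + 100\right)^{2}} = - \frac{71313}{\left(8 + 100\right)^{2}} = - \frac{71313}{108^{2}} = - \frac{71313}{11664} = \left(-71313\right) \frac{1}{11664} = - \frac{23771}{3888}$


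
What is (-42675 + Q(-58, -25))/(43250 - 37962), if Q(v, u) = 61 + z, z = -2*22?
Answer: -21329/2644 ≈ -8.0669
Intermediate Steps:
z = -44
Q(v, u) = 17 (Q(v, u) = 61 - 44 = 17)
(-42675 + Q(-58, -25))/(43250 - 37962) = (-42675 + 17)/(43250 - 37962) = -42658/5288 = -42658*1/5288 = -21329/2644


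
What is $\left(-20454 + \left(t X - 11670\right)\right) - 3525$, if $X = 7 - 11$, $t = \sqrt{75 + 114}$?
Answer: $-35649 - 12 \sqrt{21} \approx -35704.0$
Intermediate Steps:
$t = 3 \sqrt{21}$ ($t = \sqrt{189} = 3 \sqrt{21} \approx 13.748$)
$X = -4$ ($X = 7 - 11 = -4$)
$\left(-20454 + \left(t X - 11670\right)\right) - 3525 = \left(-20454 - \left(11670 - 3 \sqrt{21} \left(-4\right)\right)\right) - 3525 = \left(-20454 - \left(11670 + 12 \sqrt{21}\right)\right) - 3525 = \left(-32124 - 12 \sqrt{21}\right) - 3525 = -35649 - 12 \sqrt{21}$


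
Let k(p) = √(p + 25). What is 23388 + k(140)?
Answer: 23388 + √165 ≈ 23401.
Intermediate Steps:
k(p) = √(25 + p)
23388 + k(140) = 23388 + √(25 + 140) = 23388 + √165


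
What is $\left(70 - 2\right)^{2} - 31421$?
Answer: $-26797$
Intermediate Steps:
$\left(70 - 2\right)^{2} - 31421 = 68^{2} - 31421 = 4624 - 31421 = -26797$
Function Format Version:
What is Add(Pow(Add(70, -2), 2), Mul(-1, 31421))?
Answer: -26797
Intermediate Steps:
Add(Pow(Add(70, -2), 2), Mul(-1, 31421)) = Add(Pow(68, 2), -31421) = Add(4624, -31421) = -26797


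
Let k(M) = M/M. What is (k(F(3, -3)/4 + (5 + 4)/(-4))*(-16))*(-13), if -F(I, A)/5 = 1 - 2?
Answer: 208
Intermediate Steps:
F(I, A) = 5 (F(I, A) = -5*(1 - 2) = -5*(-1) = 5)
k(M) = 1
(k(F(3, -3)/4 + (5 + 4)/(-4))*(-16))*(-13) = (1*(-16))*(-13) = -16*(-13) = 208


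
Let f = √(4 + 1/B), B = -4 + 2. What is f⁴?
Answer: 49/4 ≈ 12.250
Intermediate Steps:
B = -2
f = √14/2 (f = √(4 + 1/(-2)) = √(4 + 1*(-½)) = √(4 - ½) = √(7/2) = √14/2 ≈ 1.8708)
f⁴ = (√14/2)⁴ = 49/4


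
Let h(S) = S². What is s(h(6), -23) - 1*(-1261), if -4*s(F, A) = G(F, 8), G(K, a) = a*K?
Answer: 1189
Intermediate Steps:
G(K, a) = K*a
s(F, A) = -2*F (s(F, A) = -F*8/4 = -2*F)
s(h(6), -23) - 1*(-1261) = -2*6² - 1*(-1261) = -2*36 + 1261 = -72 + 1261 = 1189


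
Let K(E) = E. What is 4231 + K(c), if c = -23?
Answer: 4208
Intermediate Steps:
4231 + K(c) = 4231 - 23 = 4208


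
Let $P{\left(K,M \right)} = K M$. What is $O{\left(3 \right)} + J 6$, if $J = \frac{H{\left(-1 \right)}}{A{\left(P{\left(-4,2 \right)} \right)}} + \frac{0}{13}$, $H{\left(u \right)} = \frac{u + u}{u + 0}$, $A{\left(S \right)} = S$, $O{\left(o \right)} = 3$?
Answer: $\frac{3}{2} \approx 1.5$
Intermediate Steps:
$H{\left(u \right)} = 2$ ($H{\left(u \right)} = \frac{2 u}{u} = 2$)
$J = - \frac{1}{4}$ ($J = \frac{2}{\left(-4\right) 2} + \frac{0}{13} = \frac{2}{-8} + 0 \cdot \frac{1}{13} = 2 \left(- \frac{1}{8}\right) + 0 = - \frac{1}{4} + 0 = - \frac{1}{4} \approx -0.25$)
$O{\left(3 \right)} + J 6 = 3 - \frac{3}{2} = \frac{3}{2}$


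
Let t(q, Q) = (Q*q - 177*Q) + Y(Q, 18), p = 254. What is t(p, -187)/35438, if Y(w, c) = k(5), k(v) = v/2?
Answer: -28793/70876 ≈ -0.40624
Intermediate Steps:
k(v) = v/2 (k(v) = v*(½) = v/2)
Y(w, c) = 5/2 (Y(w, c) = (½)*5 = 5/2)
t(q, Q) = 5/2 - 177*Q + Q*q (t(q, Q) = (Q*q - 177*Q) + 5/2 = (-177*Q + Q*q) + 5/2 = 5/2 - 177*Q + Q*q)
t(p, -187)/35438 = (5/2 - 177*(-187) - 187*254)/35438 = (5/2 + 33099 - 47498)*(1/35438) = -28793/2*1/35438 = -28793/70876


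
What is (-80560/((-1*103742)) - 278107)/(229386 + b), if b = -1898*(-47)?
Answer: -14425647917/16525685632 ≈ -0.87292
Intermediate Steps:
b = 89206 (b = -1*(-89206) = 89206)
(-80560/((-1*103742)) - 278107)/(229386 + b) = (-80560/((-1*103742)) - 278107)/(229386 + 89206) = (-80560/(-103742) - 278107)/318592 = (-80560*(-1/103742) - 278107)*(1/318592) = (40280/51871 - 278107)*(1/318592) = -14425647917/51871*1/318592 = -14425647917/16525685632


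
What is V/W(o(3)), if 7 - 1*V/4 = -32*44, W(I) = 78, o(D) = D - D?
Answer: 2830/39 ≈ 72.564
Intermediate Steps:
o(D) = 0
V = 5660 (V = 28 - (-128)*44 = 28 - 4*(-1408) = 28 + 5632 = 5660)
V/W(o(3)) = 5660/78 = 5660*(1/78) = 2830/39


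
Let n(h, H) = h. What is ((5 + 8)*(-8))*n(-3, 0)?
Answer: 312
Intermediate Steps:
((5 + 8)*(-8))*n(-3, 0) = ((5 + 8)*(-8))*(-3) = (13*(-8))*(-3) = -104*(-3) = 312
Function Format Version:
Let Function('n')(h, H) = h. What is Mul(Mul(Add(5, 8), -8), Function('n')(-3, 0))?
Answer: 312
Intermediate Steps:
Mul(Mul(Add(5, 8), -8), Function('n')(-3, 0)) = Mul(Mul(Add(5, 8), -8), -3) = Mul(Mul(13, -8), -3) = Mul(-104, -3) = 312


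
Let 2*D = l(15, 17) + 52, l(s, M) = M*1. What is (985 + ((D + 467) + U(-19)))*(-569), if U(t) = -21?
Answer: -1667739/2 ≈ -8.3387e+5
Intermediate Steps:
l(s, M) = M
D = 69/2 (D = (17 + 52)/2 = (1/2)*69 = 69/2 ≈ 34.500)
(985 + ((D + 467) + U(-19)))*(-569) = (985 + ((69/2 + 467) - 21))*(-569) = (985 + (1003/2 - 21))*(-569) = (985 + 961/2)*(-569) = (2931/2)*(-569) = -1667739/2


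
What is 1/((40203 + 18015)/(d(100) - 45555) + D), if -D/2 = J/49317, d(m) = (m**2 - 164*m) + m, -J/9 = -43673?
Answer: -16714595/285196592 ≈ -0.058607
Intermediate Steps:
J = 393057 (J = -9*(-43673) = 393057)
d(m) = m**2 - 163*m
D = -15414/967 (D = -786114/49317 = -2*7707/967 = -15414/967 ≈ -15.940)
1/((40203 + 18015)/(d(100) - 45555) + D) = 1/((40203 + 18015)/(100*(-163 + 100) - 45555) - 15414/967) = 1/(58218/(100*(-63) - 45555) - 15414/967) = 1/(58218/(-6300 - 45555) - 15414/967) = 1/(58218/(-51855) - 15414/967) = 1/(58218*(-1/51855) - 15414/967) = 1/(-19406/17285 - 15414/967) = 1/(-285196592/16714595) = -16714595/285196592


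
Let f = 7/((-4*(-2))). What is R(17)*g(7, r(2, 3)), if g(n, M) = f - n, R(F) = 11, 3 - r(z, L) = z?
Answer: -539/8 ≈ -67.375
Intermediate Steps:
r(z, L) = 3 - z
f = 7/8 ≈ 0.87500
g(n, M) = 7/8 - n
R(17)*g(7, r(2, 3)) = 11*(7/8 - 1*7) = 11*(7/8 - 7) = 11*(-49/8) = -539/8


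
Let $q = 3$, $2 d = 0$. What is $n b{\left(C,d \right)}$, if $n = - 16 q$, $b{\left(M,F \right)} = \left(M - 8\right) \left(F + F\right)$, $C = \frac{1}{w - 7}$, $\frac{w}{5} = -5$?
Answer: $0$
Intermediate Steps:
$w = -25$ ($w = 5 \left(-5\right) = -25$)
$d = 0$ ($d = \frac{1}{2} \cdot 0 = 0$)
$C = - \frac{1}{32}$ ($C = \frac{1}{-25 - 7} = \frac{1}{-32} = - \frac{1}{32} \approx -0.03125$)
$b{\left(M,F \right)} = 2 F \left(-8 + M\right)$ ($b{\left(M,F \right)} = \left(-8 + M\right) 2 F = 2 F \left(-8 + M\right)$)
$n = -48$ ($n = \left(-16\right) 3 = -48$)
$n b{\left(C,d \right)} = - 48 \cdot 2 \cdot 0 \left(-8 - \frac{1}{32}\right) = - 48 \cdot 2 \cdot 0 \left(- \frac{257}{32}\right) = \left(-48\right) 0 = 0$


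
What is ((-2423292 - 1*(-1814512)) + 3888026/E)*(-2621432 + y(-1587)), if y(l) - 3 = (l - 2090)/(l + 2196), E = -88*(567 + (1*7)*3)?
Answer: 12573910821871965637/7878024 ≈ 1.5961e+12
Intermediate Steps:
E = -51744 (E = -88*(567 + 7*3) = -88*(567 + 21) = -88*588 = -51744)
y(l) = 3 + (-2090 + l)/(2196 + l) (y(l) = 3 + (l - 2090)/(l + 2196) = 3 + (-2090 + l)/(2196 + l))
((-2423292 - 1*(-1814512)) + 3888026/E)*(-2621432 + y(-1587)) = ((-2423292 - 1*(-1814512)) + 3888026/(-51744))*(-2621432 + 2*(2249 + 2*(-1587))/(2196 - 1587)) = ((-2423292 + 1814512) + 3888026*(-1/51744))*(-2621432 + 2*(2249 - 3174)/609) = (-608780 - 1944013/25872)*(-2621432 + 2*(1/609)*(-925)) = -15752300173*(-2621432 - 1850/609)/25872 = -15752300173/25872*(-1596453938/609) = 12573910821871965637/7878024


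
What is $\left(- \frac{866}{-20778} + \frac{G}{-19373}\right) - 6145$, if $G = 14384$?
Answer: $- \frac{1236921212932}{201266097} \approx -6145.7$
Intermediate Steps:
$\left(- \frac{866}{-20778} + \frac{G}{-19373}\right) - 6145 = \left(- \frac{866}{-20778} + \frac{14384}{-19373}\right) - 6145 = \left(\left(-866\right) \left(- \frac{1}{20778}\right) + 14384 \left(- \frac{1}{19373}\right)\right) - 6145 = \left(\frac{433}{10389} - \frac{14384}{19373}\right) - 6145 = - \frac{141046867}{201266097} - 6145 = - \frac{1236921212932}{201266097}$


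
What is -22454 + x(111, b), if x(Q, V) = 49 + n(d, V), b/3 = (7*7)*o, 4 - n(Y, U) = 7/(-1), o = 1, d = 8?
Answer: -22394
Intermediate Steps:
n(Y, U) = 11 (n(Y, U) = 4 - 7/(-1) = 4 - 7*(-1) = 4 - 1*(-7) = 4 + 7 = 11)
b = 147 (b = 3*((7*7)*1) = 3*(49*1) = 3*49 = 147)
x(Q, V) = 60 (x(Q, V) = 49 + 11 = 60)
-22454 + x(111, b) = -22454 + 60 = -22394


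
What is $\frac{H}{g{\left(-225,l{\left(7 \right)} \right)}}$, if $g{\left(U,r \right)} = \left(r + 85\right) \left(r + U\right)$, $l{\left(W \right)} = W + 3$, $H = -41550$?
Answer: $\frac{1662}{817} \approx 2.0343$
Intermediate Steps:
$l{\left(W \right)} = 3 + W$
$g{\left(U,r \right)} = \left(85 + r\right) \left(U + r\right)$
$\frac{H}{g{\left(-225,l{\left(7 \right)} \right)}} = - \frac{41550}{\left(3 + 7\right)^{2} + 85 \left(-225\right) + 85 \left(3 + 7\right) - 225 \left(3 + 7\right)} = - \frac{41550}{10^{2} - 19125 + 85 \cdot 10 - 2250} = - \frac{41550}{100 - 19125 + 850 - 2250} = - \frac{41550}{-20425} = \left(-41550\right) \left(- \frac{1}{20425}\right) = \frac{1662}{817}$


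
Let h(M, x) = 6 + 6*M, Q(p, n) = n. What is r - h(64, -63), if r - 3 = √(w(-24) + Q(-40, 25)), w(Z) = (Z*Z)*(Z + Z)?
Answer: -387 + I*√27623 ≈ -387.0 + 166.2*I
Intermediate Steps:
w(Z) = 2*Z³ (w(Z) = Z²*(2*Z) = 2*Z³)
r = 3 + I*√27623 (r = 3 + √(2*(-24)³ + 25) = 3 + √(2*(-13824) + 25) = 3 + √(-27648 + 25) = 3 + √(-27623) = 3 + I*√27623 ≈ 3.0 + 166.2*I)
r - h(64, -63) = (3 + I*√27623) - (6 + 6*64) = (3 + I*√27623) - (6 + 384) = (3 + I*√27623) - 1*390 = (3 + I*√27623) - 390 = -387 + I*√27623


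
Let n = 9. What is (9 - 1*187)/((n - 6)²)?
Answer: -178/9 ≈ -19.778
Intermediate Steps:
(9 - 1*187)/((n - 6)²) = (9 - 1*187)/((9 - 6)²) = (9 - 187)/(3²) = -178/9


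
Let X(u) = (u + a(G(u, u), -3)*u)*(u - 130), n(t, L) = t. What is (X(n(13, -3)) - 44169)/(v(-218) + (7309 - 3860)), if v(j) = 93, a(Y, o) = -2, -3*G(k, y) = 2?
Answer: -21324/1771 ≈ -12.041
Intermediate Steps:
G(k, y) = -⅔ (G(k, y) = -⅓*2 = -⅔)
X(u) = -u*(-130 + u) (X(u) = (u - 2*u)*(u - 130) = (-u)*(-130 + u) = -u*(-130 + u))
(X(n(13, -3)) - 44169)/(v(-218) + (7309 - 3860)) = (13*(130 - 1*13) - 44169)/(93 + (7309 - 3860)) = (13*(130 - 13) - 44169)/(93 + 3449) = (13*117 - 44169)/3542 = (1521 - 44169)*(1/3542) = -42648*1/3542 = -21324/1771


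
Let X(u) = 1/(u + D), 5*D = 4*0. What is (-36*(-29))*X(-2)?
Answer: -522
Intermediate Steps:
D = 0 (D = (4*0)/5 = (⅕)*0 = 0)
X(u) = 1/u (X(u) = 1/(u + 0) = 1/u)
(-36*(-29))*X(-2) = -36*(-29)/(-2) = 1044*(-½) = -522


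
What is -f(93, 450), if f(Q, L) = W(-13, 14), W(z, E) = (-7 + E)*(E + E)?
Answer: -196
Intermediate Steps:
W(z, E) = 2*E*(-7 + E) (W(z, E) = (-7 + E)*(2*E) = 2*E*(-7 + E))
f(Q, L) = 196 (f(Q, L) = 2*14*(-7 + 14) = 2*14*7 = 196)
-f(93, 450) = -1*196 = -196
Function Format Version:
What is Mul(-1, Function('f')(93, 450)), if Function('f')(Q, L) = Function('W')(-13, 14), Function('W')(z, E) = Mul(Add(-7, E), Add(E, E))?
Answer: -196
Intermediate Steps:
Function('W')(z, E) = Mul(2, E, Add(-7, E)) (Function('W')(z, E) = Mul(Add(-7, E), Mul(2, E)) = Mul(2, E, Add(-7, E)))
Function('f')(Q, L) = 196 (Function('f')(Q, L) = Mul(2, 14, Add(-7, 14)) = Mul(2, 14, 7) = 196)
Mul(-1, Function('f')(93, 450)) = Mul(-1, 196) = -196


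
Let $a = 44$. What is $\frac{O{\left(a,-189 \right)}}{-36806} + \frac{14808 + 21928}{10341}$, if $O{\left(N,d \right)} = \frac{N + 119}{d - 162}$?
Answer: $\frac{17577430237}{4947940998} \approx 3.5525$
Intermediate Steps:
$O{\left(N,d \right)} = \frac{119 + N}{-162 + d}$
$\frac{O{\left(a,-189 \right)}}{-36806} + \frac{14808 + 21928}{10341} = \frac{\frac{1}{-162 - 189} \left(119 + 44\right)}{-36806} + \frac{14808 + 21928}{10341} = \frac{1}{-351} \cdot 163 \left(- \frac{1}{36806}\right) + 36736 \cdot \frac{1}{10341} = \left(- \frac{1}{351}\right) 163 \left(- \frac{1}{36806}\right) + \frac{36736}{10341} = \left(- \frac{163}{351}\right) \left(- \frac{1}{36806}\right) + \frac{36736}{10341} = \frac{163}{12918906} + \frac{36736}{10341} = \frac{17577430237}{4947940998}$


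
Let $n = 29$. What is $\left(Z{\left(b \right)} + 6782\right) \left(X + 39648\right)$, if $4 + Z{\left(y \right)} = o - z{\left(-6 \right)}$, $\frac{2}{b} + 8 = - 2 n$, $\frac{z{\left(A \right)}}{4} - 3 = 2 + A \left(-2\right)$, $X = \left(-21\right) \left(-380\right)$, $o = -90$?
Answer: $315297360$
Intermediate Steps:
$X = 7980$
$z{\left(A \right)} = 20 - 8 A$ ($z{\left(A \right)} = 12 + 4 \left(2 + A \left(-2\right)\right) = 12 + 4 \left(2 - 2 A\right) = 12 - \left(-8 + 8 A\right) = 20 - 8 A$)
$b = - \frac{1}{33}$ ($b = \frac{2}{-8 - 58} = \frac{2}{-66} = 2 \left(- \frac{1}{66}\right) = - \frac{1}{33} \approx -0.030303$)
$Z{\left(y \right)} = -162$ ($Z{\left(y \right)} = -4 - \left(110 + 48\right) = -4 - 158 = -162$)
$\left(Z{\left(b \right)} + 6782\right) \left(X + 39648\right) = \left(-162 + 6782\right) \left(7980 + 39648\right) = 6620 \cdot 47628 = 315297360$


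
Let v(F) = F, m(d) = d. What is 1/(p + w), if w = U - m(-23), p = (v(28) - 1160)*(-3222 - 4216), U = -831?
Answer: 1/8419008 ≈ 1.1878e-7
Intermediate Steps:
p = 8419816 (p = (28 - 1160)*(-3222 - 4216) = -1132*(-7438) = 8419816)
w = -808 (w = -831 - 1*(-23) = -831 + 23 = -808)
1/(p + w) = 1/(8419816 - 808) = 1/8419008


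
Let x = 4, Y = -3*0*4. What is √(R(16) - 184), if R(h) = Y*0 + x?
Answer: 6*I*√5 ≈ 13.416*I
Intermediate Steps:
Y = 0 (Y = 0*4 = 0)
R(h) = 4 (R(h) = 0*0 + 4 = 0 + 4 = 4)
√(R(16) - 184) = √(4 - 184) = √(-180) = 6*I*√5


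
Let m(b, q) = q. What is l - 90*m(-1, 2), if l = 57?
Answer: -123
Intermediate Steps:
l - 90*m(-1, 2) = 57 - 90*2 = 57 - 180 = -123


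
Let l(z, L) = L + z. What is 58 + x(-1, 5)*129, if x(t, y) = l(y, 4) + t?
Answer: 1090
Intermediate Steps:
x(t, y) = 4 + t + y (x(t, y) = (4 + y) + t = 4 + t + y)
58 + x(-1, 5)*129 = 58 + (4 - 1 + 5)*129 = 58 + 8*129 = 58 + 1032 = 1090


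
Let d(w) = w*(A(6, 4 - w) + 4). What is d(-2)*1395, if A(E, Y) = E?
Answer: -27900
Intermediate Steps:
d(w) = 10*w (d(w) = w*(6 + 4) = w*10 = 10*w)
d(-2)*1395 = (10*(-2))*1395 = -20*1395 = -27900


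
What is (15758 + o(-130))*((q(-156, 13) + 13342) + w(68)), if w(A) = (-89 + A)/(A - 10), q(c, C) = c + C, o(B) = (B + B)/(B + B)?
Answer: 12063845439/58 ≈ 2.0800e+8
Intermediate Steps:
o(B) = 1 (o(B) = (2*B)/((2*B)) = (2*B)*(1/(2*B)) = 1)
q(c, C) = C + c
w(A) = (-89 + A)/(-10 + A)
(15758 + o(-130))*((q(-156, 13) + 13342) + w(68)) = (15758 + 1)*(((13 - 156) + 13342) + (-89 + 68)/(-10 + 68)) = 15759*((-143 + 13342) - 21/58) = 15759*(13199 + (1/58)*(-21)) = 15759*(13199 - 21/58) = 15759*(765521/58) = 12063845439/58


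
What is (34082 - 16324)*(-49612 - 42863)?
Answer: -1642171050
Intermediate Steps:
(34082 - 16324)*(-49612 - 42863) = 17758*(-92475) = -1642171050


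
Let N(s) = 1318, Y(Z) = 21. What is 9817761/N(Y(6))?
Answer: 9817761/1318 ≈ 7449.0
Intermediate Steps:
9817761/N(Y(6)) = 9817761/1318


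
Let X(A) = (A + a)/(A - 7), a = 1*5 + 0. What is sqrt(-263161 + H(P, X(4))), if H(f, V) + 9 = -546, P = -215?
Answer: 2*I*sqrt(65929) ≈ 513.53*I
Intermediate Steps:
a = 5 (a = 5 + 0 = 5)
X(A) = (5 + A)/(-7 + A) (X(A) = (A + 5)/(A - 7) = (5 + A)/(-7 + A))
H(f, V) = -555 (H(f, V) = -9 - 546 = -555)
sqrt(-263161 + H(P, X(4))) = sqrt(-263161 - 555) = sqrt(-263716) = 2*I*sqrt(65929)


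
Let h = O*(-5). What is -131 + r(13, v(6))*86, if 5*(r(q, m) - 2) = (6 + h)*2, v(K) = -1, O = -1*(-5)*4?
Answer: -15963/5 ≈ -3192.6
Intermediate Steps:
O = 20 (O = 5*4 = 20)
h = -100 (h = 20*(-5) = -100)
r(q, m) = -178/5 (r(q, m) = 2 + ((6 - 100)*2)/5 = 2 + (-94*2)/5 = 2 + (1/5)*(-188) = 2 - 188/5 = -178/5)
-131 + r(13, v(6))*86 = -131 - 178/5*86 = -131 - 15308/5 = -15963/5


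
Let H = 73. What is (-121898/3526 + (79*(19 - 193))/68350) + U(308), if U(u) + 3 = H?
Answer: 2122487576/60250525 ≈ 35.228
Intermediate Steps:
U(u) = 70 (U(u) = -3 + 73 = 70)
(-121898/3526 + (79*(19 - 193))/68350) + U(308) = (-121898/3526 + (79*(19 - 193))/68350) + 70 = (-121898*1/3526 + (79*(-174))*(1/68350)) + 70 = (-60949/1763 - 13746*1/68350) + 70 = (-60949/1763 - 6873/34175) + 70 = -2095049174/60250525 + 70 = 2122487576/60250525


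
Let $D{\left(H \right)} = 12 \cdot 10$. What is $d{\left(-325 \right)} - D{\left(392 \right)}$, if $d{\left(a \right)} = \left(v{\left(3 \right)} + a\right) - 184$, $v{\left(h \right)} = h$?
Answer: $-626$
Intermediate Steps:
$D{\left(H \right)} = 120$
$d{\left(a \right)} = -181 + a$ ($d{\left(a \right)} = \left(3 + a\right) - 184 = -181 + a$)
$d{\left(-325 \right)} - D{\left(392 \right)} = \left(-181 - 325\right) - 120 = -506 - 120 = -626$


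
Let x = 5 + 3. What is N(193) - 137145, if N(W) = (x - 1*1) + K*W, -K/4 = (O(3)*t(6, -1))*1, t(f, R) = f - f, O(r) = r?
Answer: -137138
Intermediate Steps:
t(f, R) = 0
x = 8
K = 0 (K = -4*3*0 = -0 = -4*0 = 0)
N(W) = 7 (N(W) = (8 - 1*1) + 0*W = (8 - 1) + 0 = 7 + 0 = 7)
N(193) - 137145 = 7 - 137145 = -137138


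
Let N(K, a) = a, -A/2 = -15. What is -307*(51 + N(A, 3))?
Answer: -16578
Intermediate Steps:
A = 30 (A = -2*(-15) = 30)
-307*(51 + N(A, 3)) = -307*(51 + 3) = -307*54 = -16578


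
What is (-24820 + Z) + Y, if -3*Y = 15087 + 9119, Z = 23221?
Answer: -29003/3 ≈ -9667.7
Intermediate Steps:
Y = -24206/3 (Y = -(15087 + 9119)/3 = -⅓*24206 = -24206/3 ≈ -8068.7)
(-24820 + Z) + Y = (-24820 + 23221) - 24206/3 = -1599 - 24206/3 = -29003/3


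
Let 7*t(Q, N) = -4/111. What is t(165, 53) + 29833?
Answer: 23180237/777 ≈ 29833.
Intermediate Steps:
t(Q, N) = -4/777 (t(Q, N) = (-4/111)/7 = (-4*1/111)/7 = (1/7)*(-4/111) = -4/777)
t(165, 53) + 29833 = -4/777 + 29833 = 23180237/777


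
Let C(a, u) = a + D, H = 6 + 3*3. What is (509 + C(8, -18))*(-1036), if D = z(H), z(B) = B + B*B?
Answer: -784252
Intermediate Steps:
H = 15 (H = 6 + 9 = 15)
z(B) = B + B²
D = 240 (D = 15*(1 + 15) = 15*16 = 240)
C(a, u) = 240 + a (C(a, u) = a + 240 = 240 + a)
(509 + C(8, -18))*(-1036) = (509 + (240 + 8))*(-1036) = (509 + 248)*(-1036) = 757*(-1036) = -784252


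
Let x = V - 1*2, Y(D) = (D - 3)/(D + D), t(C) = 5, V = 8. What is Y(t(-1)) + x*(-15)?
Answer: -449/5 ≈ -89.800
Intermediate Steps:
Y(D) = (-3 + D)/(2*D) (Y(D) = (-3 + D)/((2*D)) = (-3 + D)*(1/(2*D)) = (-3 + D)/(2*D))
x = 6 (x = 8 - 1*2 = 8 - 2 = 6)
Y(t(-1)) + x*(-15) = (½)*(-3 + 5)/5 + 6*(-15) = (½)*(⅕)*2 - 90 = ⅕ - 90 = -449/5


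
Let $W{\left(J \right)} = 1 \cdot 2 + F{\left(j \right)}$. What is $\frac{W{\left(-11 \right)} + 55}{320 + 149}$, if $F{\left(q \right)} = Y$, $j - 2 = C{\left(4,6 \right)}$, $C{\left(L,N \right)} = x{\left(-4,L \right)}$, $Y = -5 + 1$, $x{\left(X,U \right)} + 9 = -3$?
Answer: $\frac{53}{469} \approx 0.11301$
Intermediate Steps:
$x{\left(X,U \right)} = -12$ ($x{\left(X,U \right)} = -9 - 3 = -12$)
$Y = -4$
$C{\left(L,N \right)} = -12$
$j = -10$ ($j = 2 - 12 = -10$)
$F{\left(q \right)} = -4$
$W{\left(J \right)} = -2$ ($W{\left(J \right)} = 1 \cdot 2 - 4 = 2 - 4 = -2$)
$\frac{W{\left(-11 \right)} + 55}{320 + 149} = \frac{-2 + 55}{320 + 149} = \frac{53}{469}$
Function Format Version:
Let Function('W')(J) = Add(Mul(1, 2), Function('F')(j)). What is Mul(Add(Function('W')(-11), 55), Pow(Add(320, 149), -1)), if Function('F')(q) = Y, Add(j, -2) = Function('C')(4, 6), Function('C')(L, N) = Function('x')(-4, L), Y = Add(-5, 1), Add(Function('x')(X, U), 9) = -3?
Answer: Rational(53, 469) ≈ 0.11301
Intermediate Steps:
Function('x')(X, U) = -12 (Function('x')(X, U) = Add(-9, -3) = -12)
Y = -4
Function('C')(L, N) = -12
j = -10 (j = Add(2, -12) = -10)
Function('F')(q) = -4
Function('W')(J) = -2 (Function('W')(J) = Add(Mul(1, 2), -4) = Add(2, -4) = -2)
Mul(Add(Function('W')(-11), 55), Pow(Add(320, 149), -1)) = Mul(Add(-2, 55), Pow(Add(320, 149), -1)) = Mul(53, Pow(469, -1)) = Mul(53, Rational(1, 469)) = Rational(53, 469)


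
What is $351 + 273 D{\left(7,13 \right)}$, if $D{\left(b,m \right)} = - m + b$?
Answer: $-1287$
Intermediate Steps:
$D{\left(b,m \right)} = b - m$
$351 + 273 D{\left(7,13 \right)} = 351 + 273 \left(7 - 13\right) = 351 + 273 \left(-6\right) = 351 - 1638 = -1287$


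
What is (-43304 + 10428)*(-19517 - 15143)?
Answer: 1139482160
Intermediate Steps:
(-43304 + 10428)*(-19517 - 15143) = -32876*(-34660) = 1139482160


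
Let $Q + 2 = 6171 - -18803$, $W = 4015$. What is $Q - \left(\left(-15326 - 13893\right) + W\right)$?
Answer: $50176$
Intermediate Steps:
$Q = 24972$ ($Q = -2 + \left(6171 - -18803\right) = -2 + \left(6171 + 18803\right) = -2 + 24974 = 24972$)
$Q - \left(\left(-15326 - 13893\right) + W\right) = 24972 - \left(\left(-15326 - 13893\right) + 4015\right) = 24972 - \left(-29219 + 4015\right) = 24972 - -25204 = 24972 + 25204 = 50176$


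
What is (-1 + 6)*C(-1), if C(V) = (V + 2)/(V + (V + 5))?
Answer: 5/3 ≈ 1.6667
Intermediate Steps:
C(V) = (2 + V)/(5 + 2*V) (C(V) = (2 + V)/(V + (5 + V)) = (2 + V)/(5 + 2*V))
(-1 + 6)*C(-1) = (-1 + 6)*((2 - 1)/(5 + 2*(-1))) = 5*(1/(5 - 2)) = 5*(1/3) = 5/3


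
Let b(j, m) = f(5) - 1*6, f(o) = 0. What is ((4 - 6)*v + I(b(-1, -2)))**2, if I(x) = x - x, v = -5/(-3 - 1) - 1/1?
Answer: 1/4 ≈ 0.25000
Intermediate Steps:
b(j, m) = -6 (b(j, m) = 0 - 1*6 = 0 - 6 = -6)
v = 1/4 (v = -5/(-4) - 1*1 = -5*(-1/4) - 1 = 5/4 - 1 = 1/4 ≈ 0.25000)
I(x) = 0
((4 - 6)*v + I(b(-1, -2)))**2 = ((4 - 6)*(1/4) + 0)**2 = (-2*1/4 + 0)**2 = (-1/2 + 0)**2 = (-1/2)**2 = 1/4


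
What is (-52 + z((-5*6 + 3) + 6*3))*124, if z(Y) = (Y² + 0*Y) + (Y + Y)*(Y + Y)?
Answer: 43772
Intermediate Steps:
z(Y) = 5*Y² (z(Y) = (Y² + 0) + (2*Y)*(2*Y) = Y² + 4*Y² = 5*Y²)
(-52 + z((-5*6 + 3) + 6*3))*124 = (-52 + 5*((-5*6 + 3) + 6*3)²)*124 = (-52 + 5*((-30 + 3) + 18)²)*124 = (-52 + 5*(-27 + 18)²)*124 = (-52 + 5*(-9)²)*124 = (-52 + 5*81)*124 = (-52 + 405)*124 = 353*124 = 43772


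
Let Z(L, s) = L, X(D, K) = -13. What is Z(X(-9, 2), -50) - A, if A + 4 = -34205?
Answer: 34196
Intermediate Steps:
A = -34209 (A = -4 - 34205 = -34209)
Z(X(-9, 2), -50) - A = -13 - 1*(-34209) = -13 + 34209 = 34196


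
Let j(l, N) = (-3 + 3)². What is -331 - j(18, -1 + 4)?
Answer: -331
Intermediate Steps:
j(l, N) = 0 (j(l, N) = 0² = 0)
-331 - j(18, -1 + 4) = -331 - 1*0 = -331 + 0 = -331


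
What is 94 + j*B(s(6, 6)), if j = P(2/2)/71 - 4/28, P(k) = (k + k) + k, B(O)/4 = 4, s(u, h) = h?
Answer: 45918/497 ≈ 92.390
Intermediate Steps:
B(O) = 16 (B(O) = 4*4 = 16)
P(k) = 3*k (P(k) = 2*k + k = 3*k)
j = -50/497 (j = (3*(2/2))/71 - 4/28 = (3*(2*(½)))*(1/71) - 4*1/28 = (3*1)*(1/71) - ⅐ = 3*(1/71) - ⅐ = 3/71 - ⅐ = -50/497 ≈ -0.10060)
94 + j*B(s(6, 6)) = 94 - 50/497*16 = 94 - 800/497 = 45918/497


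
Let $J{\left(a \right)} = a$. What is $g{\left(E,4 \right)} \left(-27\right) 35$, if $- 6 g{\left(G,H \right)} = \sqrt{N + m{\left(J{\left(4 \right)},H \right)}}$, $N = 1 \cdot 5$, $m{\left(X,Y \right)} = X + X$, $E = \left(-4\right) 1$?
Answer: $\frac{315 \sqrt{13}}{2} \approx 567.87$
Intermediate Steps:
$E = -4$
$m{\left(X,Y \right)} = 2 X$
$N = 5$
$g{\left(G,H \right)} = - \frac{\sqrt{13}}{6}$ ($g{\left(G,H \right)} = - \frac{\sqrt{5 + 2 \cdot 4}}{6} = - \frac{\sqrt{5 + 8}}{6} = - \frac{\sqrt{13}}{6}$)
$g{\left(E,4 \right)} \left(-27\right) 35 = - \frac{\sqrt{13}}{6} \left(-27\right) 35 = \frac{9 \sqrt{13}}{2} \cdot 35 = \frac{315 \sqrt{13}}{2}$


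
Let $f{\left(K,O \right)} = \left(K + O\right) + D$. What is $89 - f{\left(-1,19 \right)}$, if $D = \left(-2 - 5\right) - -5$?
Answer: $73$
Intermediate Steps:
$D = -2$ ($D = -7 + 5 = -2$)
$f{\left(K,O \right)} = -2 + K + O$ ($f{\left(K,O \right)} = \left(K + O\right) - 2 = -2 + K + O$)
$89 - f{\left(-1,19 \right)} = 89 - \left(-2 - 1 + 19\right) = 89 - 16 = 73$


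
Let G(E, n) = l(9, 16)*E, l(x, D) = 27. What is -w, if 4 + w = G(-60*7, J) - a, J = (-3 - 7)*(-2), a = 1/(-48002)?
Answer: 544534687/48002 ≈ 11344.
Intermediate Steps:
a = -1/48002 ≈ -2.0832e-5
J = 20 (J = -10*(-2) = 20)
G(E, n) = 27*E
w = -544534687/48002 (w = -4 + (27*(-60*7) - 1*(-1/48002)) = -4 + (27*(-420) + 1/48002) = -4 + (-11340 + 1/48002) = -4 - 544342679/48002 = -544534687/48002 ≈ -11344.)
-w = -1*(-544534687/48002) = 544534687/48002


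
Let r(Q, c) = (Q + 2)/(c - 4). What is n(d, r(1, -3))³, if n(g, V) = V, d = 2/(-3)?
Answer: -27/343 ≈ -0.078717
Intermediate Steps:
d = -⅔ (d = 2*(-⅓) = -⅔ ≈ -0.66667)
r(Q, c) = (2 + Q)/(-4 + c)
n(d, r(1, -3))³ = ((2 + 1)/(-4 - 3))³ = (3/(-7))³ = (-⅐*3)³ = (-3/7)³ = -27/343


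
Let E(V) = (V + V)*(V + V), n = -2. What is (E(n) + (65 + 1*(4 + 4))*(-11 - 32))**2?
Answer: 9753129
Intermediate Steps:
E(V) = 4*V**2 (E(V) = (2*V)*(2*V) = 4*V**2)
(E(n) + (65 + 1*(4 + 4))*(-11 - 32))**2 = (4*(-2)**2 + (65 + 1*(4 + 4))*(-11 - 32))**2 = (4*4 + (65 + 1*8)*(-43))**2 = (16 + (65 + 8)*(-43))**2 = (16 + 73*(-43))**2 = (16 - 3139)**2 = (-3123)**2 = 9753129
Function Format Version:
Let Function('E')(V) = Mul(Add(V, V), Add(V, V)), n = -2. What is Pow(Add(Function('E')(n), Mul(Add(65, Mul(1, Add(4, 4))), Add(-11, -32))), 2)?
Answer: 9753129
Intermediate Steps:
Function('E')(V) = Mul(4, Pow(V, 2)) (Function('E')(V) = Mul(Mul(2, V), Mul(2, V)) = Mul(4, Pow(V, 2)))
Pow(Add(Function('E')(n), Mul(Add(65, Mul(1, Add(4, 4))), Add(-11, -32))), 2) = Pow(Add(Mul(4, Pow(-2, 2)), Mul(Add(65, Mul(1, Add(4, 4))), Add(-11, -32))), 2) = Pow(Add(Mul(4, 4), Mul(Add(65, Mul(1, 8)), -43)), 2) = Pow(Add(16, Mul(Add(65, 8), -43)), 2) = Pow(Add(16, Mul(73, -43)), 2) = Pow(Add(16, -3139), 2) = Pow(-3123, 2) = 9753129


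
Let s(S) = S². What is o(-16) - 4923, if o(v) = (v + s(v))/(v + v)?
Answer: -9861/2 ≈ -4930.5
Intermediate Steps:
o(v) = (v + v²)/(2*v) (o(v) = (v + v²)/(v + v) = (v + v²)/((2*v)) = (v + v²)*(1/(2*v)) = (v + v²)/(2*v))
o(-16) - 4923 = (½ + (½)*(-16)) - 4923 = (½ - 8) - 4923 = -15/2 - 4923 = -9861/2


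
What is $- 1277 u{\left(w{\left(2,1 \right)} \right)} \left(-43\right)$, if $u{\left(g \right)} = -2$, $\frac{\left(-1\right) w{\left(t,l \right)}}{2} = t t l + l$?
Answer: $-109822$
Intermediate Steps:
$w{\left(t,l \right)} = - 2 l - 2 l t^{2}$ ($w{\left(t,l \right)} = - 2 \left(t t l + l\right) = - 2 \left(t^{2} l + l\right) = - 2 \left(l t^{2} + l\right) = - 2 \left(l + l t^{2}\right) = - 2 l - 2 l t^{2}$)
$- 1277 u{\left(w{\left(2,1 \right)} \right)} \left(-43\right) = - 1277 \left(\left(-2\right) \left(-43\right)\right) = \left(-1277\right) 86 = -109822$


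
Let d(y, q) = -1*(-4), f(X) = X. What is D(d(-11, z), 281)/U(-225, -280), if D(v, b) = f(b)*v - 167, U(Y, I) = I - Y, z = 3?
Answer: -87/5 ≈ -17.400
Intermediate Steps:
d(y, q) = 4
D(v, b) = -167 + b*v (D(v, b) = b*v - 167 = -167 + b*v)
D(d(-11, z), 281)/U(-225, -280) = (-167 + 281*4)/(-280 - 1*(-225)) = (-167 + 1124)/(-280 + 225) = 957/(-55) = 957*(-1/55) = -87/5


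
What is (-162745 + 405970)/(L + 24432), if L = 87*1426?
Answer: 81075/49498 ≈ 1.6379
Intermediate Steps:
L = 124062
(-162745 + 405970)/(L + 24432) = (-162745 + 405970)/(124062 + 24432) = 243225/148494 = 243225*(1/148494) = 81075/49498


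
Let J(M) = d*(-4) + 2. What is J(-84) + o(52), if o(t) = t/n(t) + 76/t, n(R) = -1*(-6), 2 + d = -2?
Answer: 1097/39 ≈ 28.128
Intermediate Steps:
d = -4 (d = -2 - 2 = -4)
J(M) = 18 (J(M) = -4*(-4) + 2 = 16 + 2 = 18)
n(R) = 6
o(t) = 76/t + t/6 (o(t) = t/6 + 76/t = 76/t + t/6)
J(-84) + o(52) = 18 + (76/52 + (1/6)*52) = 18 + (76*(1/52) + 26/3) = 18 + (19/13 + 26/3) = 18 + 395/39 = 1097/39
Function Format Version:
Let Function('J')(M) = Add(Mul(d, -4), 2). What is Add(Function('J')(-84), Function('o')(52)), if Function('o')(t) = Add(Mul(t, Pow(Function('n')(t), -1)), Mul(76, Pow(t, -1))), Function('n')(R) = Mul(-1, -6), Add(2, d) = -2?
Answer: Rational(1097, 39) ≈ 28.128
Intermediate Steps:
d = -4 (d = Add(-2, -2) = -4)
Function('J')(M) = 18 (Function('J')(M) = Add(Mul(-4, -4), 2) = Add(16, 2) = 18)
Function('n')(R) = 6
Function('o')(t) = Add(Mul(76, Pow(t, -1)), Mul(Rational(1, 6), t)) (Function('o')(t) = Add(Mul(t, Pow(6, -1)), Mul(76, Pow(t, -1))) = Add(Mul(t, Rational(1, 6)), Mul(76, Pow(t, -1))) = Add(Mul(Rational(1, 6), t), Mul(76, Pow(t, -1))) = Add(Mul(76, Pow(t, -1)), Mul(Rational(1, 6), t)))
Add(Function('J')(-84), Function('o')(52)) = Add(18, Add(Mul(76, Pow(52, -1)), Mul(Rational(1, 6), 52))) = Add(18, Add(Mul(76, Rational(1, 52)), Rational(26, 3))) = Add(18, Add(Rational(19, 13), Rational(26, 3))) = Add(18, Rational(395, 39)) = Rational(1097, 39)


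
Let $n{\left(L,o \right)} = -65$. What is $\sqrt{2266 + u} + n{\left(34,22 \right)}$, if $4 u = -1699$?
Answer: $-65 + \frac{\sqrt{7365}}{2} \approx -22.09$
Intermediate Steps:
$u = - \frac{1699}{4}$ ($u = \frac{1}{4} \left(-1699\right) = - \frac{1699}{4} \approx -424.75$)
$\sqrt{2266 + u} + n{\left(34,22 \right)} = \sqrt{2266 - \frac{1699}{4}} - 65 = \sqrt{\frac{7365}{4}} - 65 = \frac{\sqrt{7365}}{2} - 65 = -65 + \frac{\sqrt{7365}}{2}$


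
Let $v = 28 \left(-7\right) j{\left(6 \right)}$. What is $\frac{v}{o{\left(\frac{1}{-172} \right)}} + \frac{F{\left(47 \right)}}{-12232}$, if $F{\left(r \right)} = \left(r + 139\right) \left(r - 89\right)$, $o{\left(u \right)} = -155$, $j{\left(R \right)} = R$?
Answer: $\frac{3898923}{473990} \approx 8.2258$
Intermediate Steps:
$v = -1176$ ($v = 28 \left(-7\right) 6 = \left(-196\right) 6 = -1176$)
$F{\left(r \right)} = \left(-89 + r\right) \left(139 + r\right)$ ($F{\left(r \right)} = \left(139 + r\right) \left(-89 + r\right) = \left(-89 + r\right) \left(139 + r\right)$)
$\frac{v}{o{\left(\frac{1}{-172} \right)}} + \frac{F{\left(47 \right)}}{-12232} = - \frac{1176}{-155} + \frac{-12371 + 47^{2} + 50 \cdot 47}{-12232} = \left(-1176\right) \left(- \frac{1}{155}\right) + \left(-12371 + 2209 + 2350\right) \left(- \frac{1}{12232}\right) = \frac{1176}{155} - - \frac{1953}{3058} = \frac{1176}{155} + \frac{1953}{3058} = \frac{3898923}{473990}$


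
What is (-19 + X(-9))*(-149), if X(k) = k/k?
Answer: 2682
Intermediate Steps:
X(k) = 1
(-19 + X(-9))*(-149) = (-19 + 1)*(-149) = -18*(-149) = 2682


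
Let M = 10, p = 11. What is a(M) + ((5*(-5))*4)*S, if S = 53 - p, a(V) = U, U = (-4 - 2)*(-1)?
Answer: -4194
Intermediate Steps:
U = 6 (U = -6*(-1) = 6)
a(V) = 6
S = 42 (S = 53 - 1*11 = 53 - 11 = 42)
a(M) + ((5*(-5))*4)*S = 6 + ((5*(-5))*4)*42 = 6 - 25*4*42 = 6 - 100*42 = 6 - 4200 = -4194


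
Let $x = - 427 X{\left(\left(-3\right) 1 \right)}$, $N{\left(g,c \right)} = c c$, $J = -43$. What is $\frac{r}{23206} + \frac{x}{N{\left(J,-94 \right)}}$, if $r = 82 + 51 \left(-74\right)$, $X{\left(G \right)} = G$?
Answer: $- \frac{1447813}{102524108} \approx -0.014122$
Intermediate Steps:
$N{\left(g,c \right)} = c^{2}$
$r = -3692$ ($r = 82 - 3774 = -3692$)
$x = 1281$ ($x = - 427 \left(\left(-3\right) 1\right) = \left(-427\right) \left(-3\right) = 1281$)
$\frac{r}{23206} + \frac{x}{N{\left(J,-94 \right)}} = - \frac{3692}{23206} + \frac{1281}{\left(-94\right)^{2}} = \left(-3692\right) \frac{1}{23206} + \frac{1281}{8836} = - \frac{1846}{11603} + 1281 \cdot \frac{1}{8836} = - \frac{1846}{11603} + \frac{1281}{8836} = - \frac{1447813}{102524108}$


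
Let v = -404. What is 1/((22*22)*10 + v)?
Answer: 1/4436 ≈ 0.00022543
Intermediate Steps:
1/((22*22)*10 + v) = 1/((22*22)*10 - 404) = 1/(484*10 - 404) = 1/(4840 - 404) = 1/4436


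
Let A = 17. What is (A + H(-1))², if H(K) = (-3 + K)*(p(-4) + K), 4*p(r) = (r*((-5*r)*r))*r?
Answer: 1692601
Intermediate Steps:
p(r) = -5*r⁴/4 (p(r) = ((r*((-5*r)*r))*r)/4 = ((r*(-5*r²))*r)/4 = ((-5*r³)*r)/4 = (-5*r⁴)/4 = -5*r⁴/4)
H(K) = (-320 + K)*(-3 + K) (H(K) = (-3 + K)*(-5/4*(-4)⁴ + K) = (-3 + K)*(-5/4*256 + K) = (-3 + K)*(-320 + K) = (-320 + K)*(-3 + K))
(A + H(-1))² = (17 + (960 + (-1)² - 323*(-1)))² = (17 + (960 + 1 + 323))² = (17 + 1284)² = 1301² = 1692601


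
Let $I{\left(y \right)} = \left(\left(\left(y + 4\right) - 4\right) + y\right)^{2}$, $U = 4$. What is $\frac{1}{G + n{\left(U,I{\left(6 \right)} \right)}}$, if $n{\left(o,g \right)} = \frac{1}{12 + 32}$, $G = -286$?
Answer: $- \frac{44}{12583} \approx -0.0034968$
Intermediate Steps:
$I{\left(y \right)} = 4 y^{2}$ ($I{\left(y \right)} = \left(\left(\left(4 + y\right) - 4\right) + y\right)^{2} = \left(y + y\right)^{2} = \left(2 y\right)^{2} = 4 y^{2}$)
$n{\left(o,g \right)} = \frac{1}{44}$
$\frac{1}{G + n{\left(U,I{\left(6 \right)} \right)}} = \frac{1}{-286 + \frac{1}{44}} = \frac{1}{- \frac{12583}{44}} = - \frac{44}{12583}$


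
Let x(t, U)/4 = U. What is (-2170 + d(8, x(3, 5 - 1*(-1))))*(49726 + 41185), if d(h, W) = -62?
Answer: -202913352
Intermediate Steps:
x(t, U) = 4*U
(-2170 + d(8, x(3, 5 - 1*(-1))))*(49726 + 41185) = (-2170 - 62)*(49726 + 41185) = -2232*90911 = -202913352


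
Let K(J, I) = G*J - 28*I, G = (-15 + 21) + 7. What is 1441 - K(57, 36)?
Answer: 1708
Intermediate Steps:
G = 13 (G = 6 + 7 = 13)
K(J, I) = -28*I + 13*J (K(J, I) = 13*J - 28*I = -28*I + 13*J)
1441 - K(57, 36) = 1441 - (-28*36 + 13*57) = 1441 - (-1008 + 741) = 1441 - 1*(-267) = 1441 + 267 = 1708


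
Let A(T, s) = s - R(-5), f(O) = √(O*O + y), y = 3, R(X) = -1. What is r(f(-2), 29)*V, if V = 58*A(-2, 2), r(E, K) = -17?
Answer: -2958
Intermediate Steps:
f(O) = √(3 + O²) (f(O) = √(O*O + 3) = √(O² + 3) = √(3 + O²))
A(T, s) = 1 + s (A(T, s) = s - 1*(-1) = s + 1 = 1 + s)
V = 174 (V = 58*(1 + 2) = 58*3 = 174)
r(f(-2), 29)*V = -17*174 = -2958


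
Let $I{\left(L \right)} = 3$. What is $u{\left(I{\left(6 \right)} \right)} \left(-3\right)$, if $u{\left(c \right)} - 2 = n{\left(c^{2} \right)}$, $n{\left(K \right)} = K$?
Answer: $-33$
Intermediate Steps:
$u{\left(c \right)} = 2 + c^{2}$
$u{\left(I{\left(6 \right)} \right)} \left(-3\right) = \left(2 + 3^{2}\right) \left(-3\right) = \left(2 + 9\right) \left(-3\right) = 11 \left(-3\right) = -33$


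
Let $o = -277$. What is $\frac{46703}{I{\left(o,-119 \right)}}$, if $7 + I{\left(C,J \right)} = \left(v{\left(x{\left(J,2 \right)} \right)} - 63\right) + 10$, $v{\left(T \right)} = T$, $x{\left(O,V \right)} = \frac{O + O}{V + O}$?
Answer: $- \frac{5464251}{6782} \approx -805.7$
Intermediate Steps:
$x{\left(O,V \right)} = \frac{2 O}{O + V}$
$I{\left(C,J \right)} = -60 + \frac{2 J}{2 + J}$ ($I{\left(C,J \right)} = -7 + \left(\left(\frac{2 J}{J + 2} - 63\right) + 10\right) = -7 + \left(\left(\frac{2 J}{2 + J} - 63\right) + 10\right) = -7 + \left(\left(-63 + \frac{2 J}{2 + J}\right) + 10\right) = -7 + \left(-53 + \frac{2 J}{2 + J}\right) = -60 + \frac{2 J}{2 + J}$)
$\frac{46703}{I{\left(o,-119 \right)}} = \frac{46703}{2 \frac{1}{2 - 119} \left(-60 - -3451\right)} = \frac{46703}{2 \frac{1}{-117} \left(-60 + 3451\right)} = \frac{46703}{2 \left(- \frac{1}{117}\right) 3391} = \frac{46703}{- \frac{6782}{117}} = 46703 \left(- \frac{117}{6782}\right) = - \frac{5464251}{6782}$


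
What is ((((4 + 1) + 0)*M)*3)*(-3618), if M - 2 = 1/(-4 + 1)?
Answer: -90450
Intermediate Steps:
M = 5/3 (M = 2 + 1/(-4 + 1) = 2 + 1/(-3) = 2 - ⅓ = 5/3 ≈ 1.6667)
((((4 + 1) + 0)*M)*3)*(-3618) = ((((4 + 1) + 0)*(5/3))*3)*(-3618) = (((5 + 0)*(5/3))*3)*(-3618) = ((5*(5/3))*3)*(-3618) = ((25/3)*3)*(-3618) = 25*(-3618) = -90450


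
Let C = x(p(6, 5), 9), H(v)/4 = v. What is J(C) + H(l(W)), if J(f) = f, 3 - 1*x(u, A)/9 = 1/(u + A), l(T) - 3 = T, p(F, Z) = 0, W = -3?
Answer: 26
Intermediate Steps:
l(T) = 3 + T
H(v) = 4*v
x(u, A) = 27 - 9/(A + u) (x(u, A) = 27 - 9/(u + A) = 27 - 9/(A + u))
C = 26 (C = 9*(-1 + 3*9 + 3*0)/(9 + 0) = 9*(-1 + 27 + 0)/9 = 9*(⅑)*26 = 26)
J(C) + H(l(W)) = 26 + 4*(3 - 3) = 26 + 4*0 = 26 + 0 = 26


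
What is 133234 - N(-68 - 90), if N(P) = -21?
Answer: 133255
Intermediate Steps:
133234 - N(-68 - 90) = 133234 - 1*(-21) = 133234 + 21 = 133255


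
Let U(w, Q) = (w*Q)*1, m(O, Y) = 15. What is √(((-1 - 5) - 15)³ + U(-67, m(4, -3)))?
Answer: I*√10266 ≈ 101.32*I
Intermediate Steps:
U(w, Q) = Q*w (U(w, Q) = (Q*w)*1 = Q*w)
√(((-1 - 5) - 15)³ + U(-67, m(4, -3))) = √(((-1 - 5) - 15)³ + 15*(-67)) = √((-6 - 15)³ - 1005) = √((-21)³ - 1005) = √(-9261 - 1005) = √(-10266) = I*√10266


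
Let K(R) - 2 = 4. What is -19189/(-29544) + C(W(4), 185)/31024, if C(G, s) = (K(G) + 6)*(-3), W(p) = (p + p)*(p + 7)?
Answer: 37140997/57285816 ≈ 0.64834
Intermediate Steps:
K(R) = 6 (K(R) = 2 + 4 = 6)
W(p) = 2*p*(7 + p) (W(p) = (2*p)*(7 + p) = 2*p*(7 + p))
C(G, s) = -36 (C(G, s) = (6 + 6)*(-3) = 12*(-3) = -36)
-19189/(-29544) + C(W(4), 185)/31024 = -19189/(-29544) - 36/31024 = -19189*(-1/29544) - 36*1/31024 = 19189/29544 - 9/7756 = 37140997/57285816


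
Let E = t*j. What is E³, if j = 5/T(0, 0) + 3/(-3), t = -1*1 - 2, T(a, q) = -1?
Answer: 5832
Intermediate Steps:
t = -3 (t = -1 - 2 = -3)
j = -6 (j = 5/(-1) + 3/(-3) = 5*(-1) + 3*(-⅓) = -5 - 1 = -6)
E = 18 (E = -3*(-6) = 18)
E³ = 18³ = 5832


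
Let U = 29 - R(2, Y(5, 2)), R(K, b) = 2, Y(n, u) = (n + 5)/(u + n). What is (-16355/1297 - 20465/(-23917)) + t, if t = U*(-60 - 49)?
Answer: -91657506537/31020349 ≈ -2954.8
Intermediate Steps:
Y(n, u) = (5 + n)/(n + u)
U = 27 (U = 29 - 1*2 = 29 - 2 = 27)
t = -2943 (t = 27*(-60 - 49) = 27*(-109) = -2943)
(-16355/1297 - 20465/(-23917)) + t = (-16355/1297 - 20465/(-23917)) - 2943 = (-16355*1/1297 - 20465*(-1/23917)) - 2943 = (-16355/1297 + 20465/23917) - 2943 = -364619430/31020349 - 2943 = -91657506537/31020349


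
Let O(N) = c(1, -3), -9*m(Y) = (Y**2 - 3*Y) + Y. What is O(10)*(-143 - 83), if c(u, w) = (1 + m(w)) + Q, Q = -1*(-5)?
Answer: -2938/3 ≈ -979.33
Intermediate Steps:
m(Y) = -Y**2/9 + 2*Y/9 (m(Y) = -((Y**2 - 3*Y) + Y)/9 = -(Y**2 - 2*Y)/9 = -Y**2/9 + 2*Y/9)
Q = 5
c(u, w) = 6 + w*(2 - w)/9 (c(u, w) = (1 + w*(2 - w)/9) + 5 = 6 + w*(2 - w)/9)
O(N) = 13/3 (O(N) = 6 - 1/9*(-3)*(-2 - 3) = 6 - 1/9*(-3)*(-5) = 6 - 5/3 = 13/3)
O(10)*(-143 - 83) = 13*(-143 - 83)/3 = (13/3)*(-226) = -2938/3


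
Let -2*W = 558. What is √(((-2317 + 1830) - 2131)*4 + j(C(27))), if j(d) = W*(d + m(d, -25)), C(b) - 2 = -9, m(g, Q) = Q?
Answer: 2*I*√386 ≈ 39.294*I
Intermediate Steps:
W = -279 (W = -½*558 = -279)
C(b) = -7 (C(b) = 2 - 9 = -7)
j(d) = 6975 - 279*d (j(d) = -279*(d - 25) = -279*(-25 + d) = 6975 - 279*d)
√(((-2317 + 1830) - 2131)*4 + j(C(27))) = √(((-2317 + 1830) - 2131)*4 + (6975 - 279*(-7))) = √((-487 - 2131)*4 + (6975 + 1953)) = √(-2618*4 + 8928) = √(-10472 + 8928) = √(-1544) = 2*I*√386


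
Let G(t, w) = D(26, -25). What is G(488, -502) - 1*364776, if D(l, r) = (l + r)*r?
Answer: -364801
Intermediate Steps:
D(l, r) = r*(l + r)
G(t, w) = -25 (G(t, w) = -25*(26 - 25) = -25*1 = -25)
G(488, -502) - 1*364776 = -25 - 1*364776 = -25 - 364776 = -364801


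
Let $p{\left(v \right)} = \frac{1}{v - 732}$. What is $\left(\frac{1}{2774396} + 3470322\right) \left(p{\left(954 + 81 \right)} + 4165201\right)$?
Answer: $\frac{3037783540115869269688}{210160497} \approx 1.4455 \cdot 10^{13}$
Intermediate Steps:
$p{\left(v \right)} = \frac{1}{-732 + v}$
$\left(\frac{1}{2774396} + 3470322\right) \left(p{\left(954 + 81 \right)} + 4165201\right) = \left(\frac{1}{2774396} + 3470322\right) \left(\frac{1}{-732 + \left(954 + 81\right)} + 4165201\right) = \left(\frac{1}{2774396} + 3470322\right) \left(\frac{1}{-732 + 1035} + 4165201\right) = \frac{9628047475513 \left(\frac{1}{303} + 4165201\right)}{2774396} = \frac{9628047475513}{2774396} \cdot \frac{1262055904}{303} = \frac{3037783540115869269688}{210160497}$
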